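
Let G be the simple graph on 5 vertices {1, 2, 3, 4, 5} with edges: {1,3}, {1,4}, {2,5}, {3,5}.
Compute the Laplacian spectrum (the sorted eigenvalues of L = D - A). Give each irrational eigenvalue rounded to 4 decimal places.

[0, 0.3820, 1.3820, 2.6180, 3.6180]

Each diagonal entry of L is the vertex degree and each off-diagonal entry is -1 where an edge is present, 0 otherwise; in the order [1, 2, 3, 4, 5] the diagonal is [2, 1, 2, 1, 2]. L is symmetric positive semidefinite, so every eigenvalue is real and nonnegative. The single zero eigenvalue shows the graph is connected.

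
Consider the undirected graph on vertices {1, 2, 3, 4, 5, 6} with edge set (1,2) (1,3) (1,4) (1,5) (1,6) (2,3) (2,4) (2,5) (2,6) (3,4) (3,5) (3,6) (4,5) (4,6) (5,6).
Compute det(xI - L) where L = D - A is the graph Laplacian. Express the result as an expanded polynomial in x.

Each diagonal entry of L is the vertex degree and each off-diagonal entry is -1 where an edge is present, 0 otherwise; in the order [1, 2, 3, 4, 5, 6] the diagonal is [5, 5, 5, 5, 5, 5]. The eigenvalues of L are [0, 6, 6, 6, 6, 6]; the characteristic polynomial is the product of (x - lambda_i), which multiplies out to x^6 - 30x^5 + 360x^4 - 2160x^3 + 6480x^2 - 7776x. Since p(0) = det(-L) = 0, x divides p(x).

x^6 - 30x^5 + 360x^4 - 2160x^3 + 6480x^2 - 7776x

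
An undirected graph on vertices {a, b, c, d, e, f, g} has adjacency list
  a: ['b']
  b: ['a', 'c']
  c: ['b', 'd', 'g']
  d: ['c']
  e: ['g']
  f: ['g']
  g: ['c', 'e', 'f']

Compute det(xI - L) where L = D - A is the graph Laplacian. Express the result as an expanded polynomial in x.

Each diagonal entry of L is the vertex degree and each off-diagonal entry is -1 where an edge is present, 0 otherwise; in the order [a, b, c, d, e, f, g] the diagonal is [1, 2, 3, 1, 1, 1, 3]. L has integer entries, so p(x) = det(xI - L) has integer coefficients. Expanding the determinant yields x^7 - 12x^6 + 53x^5 - 108x^4 + 105x^3 - 46x^2 + 7x. The coefficient of x^6 equals -trace(L) = -12, matching the sum of degrees. By the matrix-tree theorem the graph has (1/7) * product of the nonzero eigenvalues = 1 spanning tree.

x^7 - 12x^6 + 53x^5 - 108x^4 + 105x^3 - 46x^2 + 7x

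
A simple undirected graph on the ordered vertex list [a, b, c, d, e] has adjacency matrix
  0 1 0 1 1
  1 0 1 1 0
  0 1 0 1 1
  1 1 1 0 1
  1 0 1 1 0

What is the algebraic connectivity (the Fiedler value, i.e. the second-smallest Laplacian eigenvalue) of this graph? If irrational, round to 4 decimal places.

With the vertex order [a, b, c, d, e], the degrees are [3, 3, 3, 4, 3], giving D = diag(3, 3, 3, 4, 3) and L = D - A. Computing the eigenvalues of L and sorting gives [0, 3, 3, 5, 5]. The Fiedler value lambda_2 = 3 is strictly positive, so the graph is connected. The largest eigenvalue, 5, is at most the vertex count 5. The eigenvalues sum to 16, which equals trace(L) = 2|E|.

3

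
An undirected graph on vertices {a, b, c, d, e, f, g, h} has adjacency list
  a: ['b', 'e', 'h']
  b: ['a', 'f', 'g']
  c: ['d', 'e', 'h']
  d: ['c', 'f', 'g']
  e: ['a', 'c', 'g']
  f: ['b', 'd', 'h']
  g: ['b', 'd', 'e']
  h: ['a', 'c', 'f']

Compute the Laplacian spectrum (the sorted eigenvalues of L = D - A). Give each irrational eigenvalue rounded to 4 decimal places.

Each diagonal entry of L is the vertex degree and each off-diagonal entry is -1 where an edge is present, 0 otherwise; in the order [a, b, c, d, e, f, g, h] the diagonal is [3, 3, 3, 3, 3, 3, 3, 3]. Since every row of L sums to 0, the all-ones vector is in the kernel and 0 is an eigenvalue. The single zero eigenvalue shows the graph is connected. The largest eigenvalue, 6, is at most the vertex count 8. There is one zero in the spectrum, matching the 1 component.

[0, 2, 2, 2, 4, 4, 4, 6]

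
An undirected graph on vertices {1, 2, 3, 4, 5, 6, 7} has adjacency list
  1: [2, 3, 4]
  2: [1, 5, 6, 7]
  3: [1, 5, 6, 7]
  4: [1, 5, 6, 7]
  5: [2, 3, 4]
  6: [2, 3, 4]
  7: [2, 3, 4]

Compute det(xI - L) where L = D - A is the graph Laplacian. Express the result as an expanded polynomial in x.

x^7 - 24x^6 + 234x^5 - 1192x^4 + 3357x^3 - 4968x^2 + 3024x

Each diagonal entry of L is the vertex degree and each off-diagonal entry is -1 where an edge is present, 0 otherwise; in the order [1, 2, 3, 4, 5, 6, 7] the diagonal is [3, 4, 4, 4, 3, 3, 3]. The eigenvalues of L are [0, 3, 3, 3, 4, 4, 7]; the characteristic polynomial is the product of (x - lambda_i), which multiplies out to x^7 - 24x^6 + 234x^5 - 1192x^4 + 3357x^3 - 4968x^2 + 3024x. Since p(0) = det(-L) = 0, x divides p(x). By the matrix-tree theorem the graph has (1/7) * product of the nonzero eigenvalues = 432 spanning trees. The eigenvalues sum to 24, which equals trace(L) = 2|E|.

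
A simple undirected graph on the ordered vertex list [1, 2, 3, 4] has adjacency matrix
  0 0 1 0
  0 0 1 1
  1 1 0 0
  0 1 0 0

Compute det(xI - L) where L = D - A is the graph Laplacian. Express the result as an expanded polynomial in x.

x^4 - 6x^3 + 10x^2 - 4x

Each diagonal entry of L is the vertex degree and each off-diagonal entry is -1 where an edge is present, 0 otherwise; in the order [1, 2, 3, 4] the diagonal is [1, 2, 2, 1]. L has integer entries, so p(x) = det(xI - L) has integer coefficients. Expanding the determinant yields x^4 - 6x^3 + 10x^2 - 4x. The constant term is 0 because L is singular (the all-ones vector lies in its kernel). By the matrix-tree theorem the graph has (1/4) * product of the nonzero eigenvalues = 1 spanning tree. The largest eigenvalue, 3.4142, is at most the vertex count 4.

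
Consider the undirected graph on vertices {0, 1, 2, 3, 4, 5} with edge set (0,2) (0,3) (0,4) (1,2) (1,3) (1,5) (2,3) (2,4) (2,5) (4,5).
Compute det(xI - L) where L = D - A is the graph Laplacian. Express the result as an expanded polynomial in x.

x^6 - 20x^5 + 155x^4 - 580x^3 + 1045x^2 - 726x

Reading degrees in the order [0, 1, 2, 3, 4, 5] gives [3, 3, 5, 3, 3, 3]; set D = diag(3, 3, 5, 3, 3, 3) and form L = D - A. L has integer entries, so p(x) = det(xI - L) has integer coefficients. Expanding the determinant yields x^6 - 20x^5 + 155x^4 - 580x^3 + 1045x^2 - 726x. The coefficient of x^5 equals -trace(L) = -20, matching the sum of degrees. The eigenvalues sum to 20, which equals trace(L) = 2|E|.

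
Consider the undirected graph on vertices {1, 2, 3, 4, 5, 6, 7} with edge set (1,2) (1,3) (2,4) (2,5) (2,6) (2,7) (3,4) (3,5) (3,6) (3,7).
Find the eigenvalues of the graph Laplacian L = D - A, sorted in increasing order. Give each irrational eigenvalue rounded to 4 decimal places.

[0, 2, 2, 2, 2, 5, 7]

With the vertex order [1, 2, 3, 4, 5, 6, 7], the degrees are [2, 5, 5, 2, 2, 2, 2], giving D = diag(2, 5, 5, 2, 2, 2, 2) and L = D - A. The multiplicity of 0 as a Laplacian eigenvalue equals the number of connected components. The single zero eigenvalue shows the graph is connected. There is one zero in the spectrum, matching the 1 component. The largest eigenvalue, 7, is at most the vertex count 7.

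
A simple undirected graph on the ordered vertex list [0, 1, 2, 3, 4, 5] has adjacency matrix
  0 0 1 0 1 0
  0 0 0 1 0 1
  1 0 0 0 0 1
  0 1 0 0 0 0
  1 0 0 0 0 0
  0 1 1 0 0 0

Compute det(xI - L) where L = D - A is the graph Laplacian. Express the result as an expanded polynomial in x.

x^6 - 10x^5 + 36x^4 - 56x^3 + 35x^2 - 6x

With the vertex order [0, 1, 2, 3, 4, 5], the degrees are [2, 2, 2, 1, 1, 2], giving D = diag(2, 2, 2, 1, 1, 2) and L = D - A. Computing det(xI - L) by cofactor expansion (or equivalently via sum-over-permutations) gives x^6 - 10x^5 + 36x^4 - 56x^3 + 35x^2 - 6x. Since p(0) = det(-L) = 0, x divides p(x). The largest eigenvalue, 3.7321, is at most the vertex count 6.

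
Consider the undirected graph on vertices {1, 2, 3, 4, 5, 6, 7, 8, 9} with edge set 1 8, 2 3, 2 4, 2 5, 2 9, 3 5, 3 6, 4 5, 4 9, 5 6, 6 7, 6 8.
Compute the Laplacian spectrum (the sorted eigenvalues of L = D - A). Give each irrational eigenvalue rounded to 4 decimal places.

Reading degrees in the order [1, 2, 3, 4, 5, 6, 7, 8, 9] gives [1, 4, 3, 3, 4, 4, 1, 2, 2]; set D = diag(1, 4, 3, 3, 4, 4, 1, 2, 2) and form L = D - A. Since every row of L sums to 0, the all-ones vector is in the kernel and 0 is an eigenvalue. The single zero eigenvalue shows the graph is connected. The largest eigenvalue, 5.7328, is at most the vertex count 9.

[0, 0.3492, 0.7313, 1.7729, 2.4819, 3.3670, 4.5649, 5, 5.7328]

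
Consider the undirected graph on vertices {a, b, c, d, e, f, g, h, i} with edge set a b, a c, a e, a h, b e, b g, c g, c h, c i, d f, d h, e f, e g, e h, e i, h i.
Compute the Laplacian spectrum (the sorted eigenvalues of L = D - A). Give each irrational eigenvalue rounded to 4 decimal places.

[0, 1.0574, 2.1247, 2.7983, 3.3164, 3.8807, 5.2755, 6.1072, 7.4397]

Each diagonal entry of L is the vertex degree and each off-diagonal entry is -1 where an edge is present, 0 otherwise; in the order [a, b, c, d, e, f, g, h, i] the diagonal is [4, 3, 4, 2, 6, 2, 3, 5, 3]. L is symmetric positive semidefinite, so every eigenvalue is real and nonnegative. The largest eigenvalue, 7.4397, is at most the vertex count 9.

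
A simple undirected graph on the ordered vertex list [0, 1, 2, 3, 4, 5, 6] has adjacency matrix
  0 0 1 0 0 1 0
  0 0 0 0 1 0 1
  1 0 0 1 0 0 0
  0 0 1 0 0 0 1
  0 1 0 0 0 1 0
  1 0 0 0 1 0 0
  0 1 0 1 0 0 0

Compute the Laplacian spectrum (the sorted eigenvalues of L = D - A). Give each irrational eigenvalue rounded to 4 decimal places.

[0, 0.7530, 0.7530, 2.4450, 2.4450, 3.8019, 3.8019]

With the vertex order [0, 1, 2, 3, 4, 5, 6], the degrees are [2, 2, 2, 2, 2, 2, 2], giving D = diag(2, 2, 2, 2, 2, 2, 2) and L = D - A. Diagonalising L (or applying a numerical eigensolver to the 7x7 matrix) gives the spectrum above. By the matrix-tree theorem the graph has (1/7) * product of the nonzero eigenvalues = 7 spanning trees.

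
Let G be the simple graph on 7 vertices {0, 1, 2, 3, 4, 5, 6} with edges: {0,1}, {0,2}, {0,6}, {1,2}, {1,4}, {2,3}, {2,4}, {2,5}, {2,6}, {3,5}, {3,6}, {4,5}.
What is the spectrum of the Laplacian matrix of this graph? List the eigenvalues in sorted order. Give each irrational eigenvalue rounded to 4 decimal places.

Reading degrees in the order [0, 1, 2, 3, 4, 5, 6] gives [3, 3, 6, 3, 3, 3, 3]; set D = diag(3, 3, 6, 3, 3, 3, 3) and form L = D - A. The multiplicity of 0 as a Laplacian eigenvalue equals the number of connected components. The eigenvalues sum to 24, which equals trace(L) = 2|E|. By the matrix-tree theorem the graph has (1/7) * product of the nonzero eigenvalues = 320 spanning trees.

[0, 2, 2, 4, 4, 5, 7]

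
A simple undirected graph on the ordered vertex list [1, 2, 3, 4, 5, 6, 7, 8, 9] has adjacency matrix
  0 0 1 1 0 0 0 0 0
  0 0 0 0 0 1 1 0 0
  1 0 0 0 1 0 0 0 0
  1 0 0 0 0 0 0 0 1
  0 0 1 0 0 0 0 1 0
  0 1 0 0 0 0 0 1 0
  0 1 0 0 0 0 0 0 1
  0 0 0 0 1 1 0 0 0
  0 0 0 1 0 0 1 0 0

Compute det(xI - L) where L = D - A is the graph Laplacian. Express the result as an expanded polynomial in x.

Reading degrees in the order [1, 2, 3, 4, 5, 6, 7, 8, 9] gives [2, 2, 2, 2, 2, 2, 2, 2, 2]; set D = diag(2, 2, 2, 2, 2, 2, 2, 2, 2) and form L = D - A. L has integer entries, so p(x) = det(xI - L) has integer coefficients. Expanding the determinant yields x^9 - 18x^8 + 135x^7 - 546x^6 + 1287x^5 - 1782x^4 + 1386x^3 - 540x^2 + 81x. Since p(0) = det(-L) = 0, x divides p(x). The eigenvalues sum to 18, which equals trace(L) = 2|E|.

x^9 - 18x^8 + 135x^7 - 546x^6 + 1287x^5 - 1782x^4 + 1386x^3 - 540x^2 + 81x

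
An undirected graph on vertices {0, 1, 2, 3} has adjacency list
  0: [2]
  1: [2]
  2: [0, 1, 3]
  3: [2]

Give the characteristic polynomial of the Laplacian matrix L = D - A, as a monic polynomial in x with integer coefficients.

x^4 - 6x^3 + 9x^2 - 4x

With the vertex order [0, 1, 2, 3], the degrees are [1, 1, 3, 1], giving D = diag(1, 1, 3, 1) and L = D - A. L has integer entries, so p(x) = det(xI - L) has integer coefficients. Expanding the determinant yields x^4 - 6x^3 + 9x^2 - 4x. Since p(0) = det(-L) = 0, x divides p(x). By the matrix-tree theorem the graph has (1/4) * product of the nonzero eigenvalues = 1 spanning tree. There is one zero in the spectrum, matching the 1 component.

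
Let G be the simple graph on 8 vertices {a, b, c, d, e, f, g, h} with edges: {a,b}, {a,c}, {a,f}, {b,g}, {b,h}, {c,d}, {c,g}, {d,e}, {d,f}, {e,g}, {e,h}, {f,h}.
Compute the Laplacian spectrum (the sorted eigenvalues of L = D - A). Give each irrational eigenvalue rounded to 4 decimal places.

Each diagonal entry of L is the vertex degree and each off-diagonal entry is -1 where an edge is present, 0 otherwise; in the order [a, b, c, d, e, f, g, h] the diagonal is [3, 3, 3, 3, 3, 3, 3, 3]. The multiplicity of 0 as a Laplacian eigenvalue equals the number of connected components. By the matrix-tree theorem the graph has (1/8) * product of the nonzero eigenvalues = 384 spanning trees.

[0, 2, 2, 2, 4, 4, 4, 6]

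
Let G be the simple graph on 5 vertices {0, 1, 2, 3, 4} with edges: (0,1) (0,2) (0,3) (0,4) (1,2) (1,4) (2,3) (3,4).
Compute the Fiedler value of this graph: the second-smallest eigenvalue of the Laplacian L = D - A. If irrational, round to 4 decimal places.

Each diagonal entry of L is the vertex degree and each off-diagonal entry is -1 where an edge is present, 0 otherwise; in the order [0, 1, 2, 3, 4] the diagonal is [4, 3, 3, 3, 3]. The sorted Laplacian eigenvalues are [0, 3, 3, 5, 5]; the algebraic connectivity is the second entry, 3. There is one zero in the spectrum, matching the 1 component.

3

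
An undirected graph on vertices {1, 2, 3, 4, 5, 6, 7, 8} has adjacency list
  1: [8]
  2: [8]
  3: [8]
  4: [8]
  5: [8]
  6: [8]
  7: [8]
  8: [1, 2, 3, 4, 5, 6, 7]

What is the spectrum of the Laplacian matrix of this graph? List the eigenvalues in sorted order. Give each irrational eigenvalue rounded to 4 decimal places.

Each diagonal entry of L is the vertex degree and each off-diagonal entry is -1 where an edge is present, 0 otherwise; in the order [1, 2, 3, 4, 5, 6, 7, 8] the diagonal is [1, 1, 1, 1, 1, 1, 1, 7]. The multiplicity of 0 as a Laplacian eigenvalue equals the number of connected components. By the matrix-tree theorem the graph has (1/8) * product of the nonzero eigenvalues = 1 spanning tree. The eigenvalues sum to 14, which equals trace(L) = 2|E|.

[0, 1, 1, 1, 1, 1, 1, 8]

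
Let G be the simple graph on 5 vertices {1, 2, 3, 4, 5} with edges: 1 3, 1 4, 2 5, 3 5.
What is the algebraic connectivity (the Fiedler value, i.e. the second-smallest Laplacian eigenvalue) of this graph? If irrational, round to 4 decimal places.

0.3820

With the vertex order [1, 2, 3, 4, 5], the degrees are [2, 1, 2, 1, 2], giving D = diag(2, 1, 2, 1, 2) and L = D - A. The smallest Laplacian eigenvalue is always 0. The next one, lambda_2 = 0.3820, measures how hard the graph is to disconnect: larger values mean better connectivity. The largest eigenvalue, 3.6180, is at most the vertex count 5. The eigenvalues sum to 8, which equals trace(L) = 2|E|.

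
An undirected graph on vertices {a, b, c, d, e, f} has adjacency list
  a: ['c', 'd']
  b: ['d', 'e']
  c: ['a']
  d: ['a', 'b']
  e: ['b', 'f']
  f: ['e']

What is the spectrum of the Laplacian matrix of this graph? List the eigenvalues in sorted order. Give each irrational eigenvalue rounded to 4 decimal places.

[0, 0.2679, 1, 2, 3, 3.7321]

Reading degrees in the order [a, b, c, d, e, f] gives [2, 2, 1, 2, 2, 1]; set D = diag(2, 2, 1, 2, 2, 1) and form L = D - A. Since every row of L sums to 0, the all-ones vector is in the kernel and 0 is an eigenvalue. The single zero eigenvalue shows the graph is connected. By the matrix-tree theorem the graph has (1/6) * product of the nonzero eigenvalues = 1 spanning tree.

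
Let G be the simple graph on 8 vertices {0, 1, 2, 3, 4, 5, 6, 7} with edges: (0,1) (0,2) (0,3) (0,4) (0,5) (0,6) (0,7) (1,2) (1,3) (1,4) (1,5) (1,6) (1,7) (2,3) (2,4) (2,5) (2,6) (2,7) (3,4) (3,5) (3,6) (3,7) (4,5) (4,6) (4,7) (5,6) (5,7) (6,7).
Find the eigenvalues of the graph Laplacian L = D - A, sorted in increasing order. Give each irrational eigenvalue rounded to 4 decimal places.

Each diagonal entry of L is the vertex degree and each off-diagonal entry is -1 where an edge is present, 0 otherwise; in the order [0, 1, 2, 3, 4, 5, 6, 7] the diagonal is [7, 7, 7, 7, 7, 7, 7, 7]. The multiplicity of 0 as a Laplacian eigenvalue equals the number of connected components. The largest eigenvalue, 8, is at most the vertex count 8. There is one zero in the spectrum, matching the 1 component.

[0, 8, 8, 8, 8, 8, 8, 8]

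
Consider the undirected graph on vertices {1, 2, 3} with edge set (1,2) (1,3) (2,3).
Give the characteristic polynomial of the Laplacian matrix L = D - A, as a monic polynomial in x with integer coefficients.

x^3 - 6x^2 + 9x

Each diagonal entry of L is the vertex degree and each off-diagonal entry is -1 where an edge is present, 0 otherwise; in the order [1, 2, 3] the diagonal is [2, 2, 2]. Computing det(xI - L) by cofactor expansion (or equivalently via sum-over-permutations) gives x^3 - 6x^2 + 9x. Since p(0) = det(-L) = 0, x divides p(x). By the matrix-tree theorem the graph has (1/3) * product of the nonzero eigenvalues = 3 spanning trees.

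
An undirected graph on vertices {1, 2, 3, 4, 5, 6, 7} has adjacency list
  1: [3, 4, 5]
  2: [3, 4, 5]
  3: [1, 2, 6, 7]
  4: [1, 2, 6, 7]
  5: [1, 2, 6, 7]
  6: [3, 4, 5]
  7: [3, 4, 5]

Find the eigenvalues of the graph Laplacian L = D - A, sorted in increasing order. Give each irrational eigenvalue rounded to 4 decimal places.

[0, 3, 3, 3, 4, 4, 7]

Each diagonal entry of L is the vertex degree and each off-diagonal entry is -1 where an edge is present, 0 otherwise; in the order [1, 2, 3, 4, 5, 6, 7] the diagonal is [3, 3, 4, 4, 4, 3, 3]. The multiplicity of 0 as a Laplacian eigenvalue equals the number of connected components. The single zero eigenvalue shows the graph is connected. The eigenvalues sum to 24, which equals trace(L) = 2|E|. By the matrix-tree theorem the graph has (1/7) * product of the nonzero eigenvalues = 432 spanning trees.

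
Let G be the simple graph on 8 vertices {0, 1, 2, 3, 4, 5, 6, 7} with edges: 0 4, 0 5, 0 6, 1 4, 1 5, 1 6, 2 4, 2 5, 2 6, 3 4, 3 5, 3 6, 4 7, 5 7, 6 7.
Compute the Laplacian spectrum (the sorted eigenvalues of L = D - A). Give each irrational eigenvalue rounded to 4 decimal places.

[0, 3, 3, 3, 3, 5, 5, 8]

Reading degrees in the order [0, 1, 2, 3, 4, 5, 6, 7] gives [3, 3, 3, 3, 5, 5, 5, 3]; set D = diag(3, 3, 3, 3, 5, 5, 5, 3) and form L = D - A. Since every row of L sums to 0, the all-ones vector is in the kernel and 0 is an eigenvalue. The single zero eigenvalue shows the graph is connected.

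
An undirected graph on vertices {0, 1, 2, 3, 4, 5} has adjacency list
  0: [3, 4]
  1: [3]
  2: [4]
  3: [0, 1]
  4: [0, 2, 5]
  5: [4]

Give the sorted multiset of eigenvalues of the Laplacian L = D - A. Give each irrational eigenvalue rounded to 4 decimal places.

[0, 0.3249, 1, 1.4608, 3, 4.2143]

With the vertex order [0, 1, 2, 3, 4, 5], the degrees are [2, 1, 1, 2, 3, 1], giving D = diag(2, 1, 1, 2, 3, 1) and L = D - A. Since every row of L sums to 0, the all-ones vector is in the kernel and 0 is an eigenvalue.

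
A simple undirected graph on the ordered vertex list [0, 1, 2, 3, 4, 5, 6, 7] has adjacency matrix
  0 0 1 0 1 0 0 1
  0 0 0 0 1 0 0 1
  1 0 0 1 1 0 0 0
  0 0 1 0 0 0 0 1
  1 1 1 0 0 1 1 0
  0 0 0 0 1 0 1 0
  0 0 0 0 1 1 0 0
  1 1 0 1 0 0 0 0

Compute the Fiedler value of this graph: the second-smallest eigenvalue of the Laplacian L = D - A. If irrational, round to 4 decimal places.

0.7464

Each diagonal entry of L is the vertex degree and each off-diagonal entry is -1 where an edge is present, 0 otherwise; in the order [0, 1, 2, 3, 4, 5, 6, 7] the diagonal is [3, 2, 3, 2, 5, 2, 2, 3]. The sorted Laplacian eigenvalues are [0, 0.7464, 1.6717, 2.3445, 3, 3.1702, 4.8778, 6.1894]; the algebraic connectivity is the second entry, 0.7464. The eigenvalues sum to 22, which equals trace(L) = 2|E|.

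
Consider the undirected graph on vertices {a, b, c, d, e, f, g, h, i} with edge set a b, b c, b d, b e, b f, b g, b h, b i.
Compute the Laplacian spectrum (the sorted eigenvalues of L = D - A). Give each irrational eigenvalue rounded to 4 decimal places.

Reading degrees in the order [a, b, c, d, e, f, g, h, i] gives [1, 8, 1, 1, 1, 1, 1, 1, 1]; set D = diag(1, 8, 1, 1, 1, 1, 1, 1, 1) and form L = D - A. Diagonalising L (or applying a numerical eigensolver to the 9x9 matrix) gives the spectrum above. The single zero eigenvalue shows the graph is connected. By the matrix-tree theorem the graph has (1/9) * product of the nonzero eigenvalues = 1 spanning tree. The largest eigenvalue, 9, is at most the vertex count 9.

[0, 1, 1, 1, 1, 1, 1, 1, 9]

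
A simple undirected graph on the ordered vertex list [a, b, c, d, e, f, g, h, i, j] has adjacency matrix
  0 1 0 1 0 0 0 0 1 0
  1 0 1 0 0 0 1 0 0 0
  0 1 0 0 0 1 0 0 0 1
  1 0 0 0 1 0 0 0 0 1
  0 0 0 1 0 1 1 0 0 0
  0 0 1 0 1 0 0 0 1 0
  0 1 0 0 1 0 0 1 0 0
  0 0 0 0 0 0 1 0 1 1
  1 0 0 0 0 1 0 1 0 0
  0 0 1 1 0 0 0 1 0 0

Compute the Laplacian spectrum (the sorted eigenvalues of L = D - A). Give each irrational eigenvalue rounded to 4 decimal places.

[0, 2, 2, 2, 2, 2, 5, 5, 5, 5]

Each diagonal entry of L is the vertex degree and each off-diagonal entry is -1 where an edge is present, 0 otherwise; in the order [a, b, c, d, e, f, g, h, i, j] the diagonal is [3, 3, 3, 3, 3, 3, 3, 3, 3, 3]. Diagonalising L (or applying a numerical eigensolver to the 10x10 matrix) gives the spectrum above. The single zero eigenvalue shows the graph is connected.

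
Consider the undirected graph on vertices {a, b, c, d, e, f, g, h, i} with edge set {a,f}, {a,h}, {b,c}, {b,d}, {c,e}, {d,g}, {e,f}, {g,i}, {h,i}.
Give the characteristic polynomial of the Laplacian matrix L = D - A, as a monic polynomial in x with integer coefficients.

With the vertex order [a, b, c, d, e, f, g, h, i], the degrees are [2, 2, 2, 2, 2, 2, 2, 2, 2], giving D = diag(2, 2, 2, 2, 2, 2, 2, 2, 2) and L = D - A. Computing det(xI - L) by cofactor expansion (or equivalently via sum-over-permutations) gives x^9 - 18x^8 + 135x^7 - 546x^6 + 1287x^5 - 1782x^4 + 1386x^3 - 540x^2 + 81x. Since p(0) = det(-L) = 0, x divides p(x).

x^9 - 18x^8 + 135x^7 - 546x^6 + 1287x^5 - 1782x^4 + 1386x^3 - 540x^2 + 81x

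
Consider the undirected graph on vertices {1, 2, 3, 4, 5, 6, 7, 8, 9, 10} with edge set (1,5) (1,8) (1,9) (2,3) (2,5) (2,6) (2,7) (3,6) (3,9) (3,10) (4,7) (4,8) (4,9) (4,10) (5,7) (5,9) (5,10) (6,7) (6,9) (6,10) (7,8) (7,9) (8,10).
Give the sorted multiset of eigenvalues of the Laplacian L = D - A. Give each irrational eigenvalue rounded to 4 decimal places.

Reading degrees in the order [1, 2, 3, 4, 5, 6, 7, 8, 9, 10] gives [3, 4, 4, 4, 5, 5, 6, 4, 6, 5]; set D = diag(3, 4, 4, 4, 5, 5, 6, 4, 6, 5) and form L = D - A. The multiplicity of 0 as a Laplacian eigenvalue equals the number of connected components. The single zero eigenvalue shows the graph is connected. The eigenvalues sum to 46, which equals trace(L) = 2|E|.

[0, 2.2209, 2.9463, 4.0424, 4.5852, 5, 5.4244, 6, 7.6891, 8.0917]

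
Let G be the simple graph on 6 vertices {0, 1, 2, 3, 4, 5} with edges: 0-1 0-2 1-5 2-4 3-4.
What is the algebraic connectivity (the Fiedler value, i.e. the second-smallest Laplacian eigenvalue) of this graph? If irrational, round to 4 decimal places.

0.2679

With the vertex order [0, 1, 2, 3, 4, 5], the degrees are [2, 2, 2, 1, 2, 1], giving D = diag(2, 2, 2, 1, 2, 1) and L = D - A. The smallest Laplacian eigenvalue is always 0. The next one, lambda_2 = 0.2679, measures how hard the graph is to disconnect: larger values mean better connectivity. By the matrix-tree theorem the graph has (1/6) * product of the nonzero eigenvalues = 1 spanning tree.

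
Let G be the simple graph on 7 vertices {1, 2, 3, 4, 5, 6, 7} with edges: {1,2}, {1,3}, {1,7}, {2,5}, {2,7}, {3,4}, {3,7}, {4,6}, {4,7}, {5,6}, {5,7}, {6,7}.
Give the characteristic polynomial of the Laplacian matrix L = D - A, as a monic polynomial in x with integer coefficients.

x^7 - 24x^6 + 231x^5 - 1140x^4 + 3036x^3 - 4128x^2 + 2240x

Each diagonal entry of L is the vertex degree and each off-diagonal entry is -1 where an edge is present, 0 otherwise; in the order [1, 2, 3, 4, 5, 6, 7] the diagonal is [3, 3, 3, 3, 3, 3, 6]. The eigenvalues of L are [0, 2, 2, 4, 4, 5, 7]; the characteristic polynomial is the product of (x - lambda_i), which multiplies out to x^7 - 24x^6 + 231x^5 - 1140x^4 + 3036x^3 - 4128x^2 + 2240x. Since p(0) = det(-L) = 0, x divides p(x). The largest eigenvalue, 7, is at most the vertex count 7. The eigenvalues sum to 24, which equals trace(L) = 2|E|.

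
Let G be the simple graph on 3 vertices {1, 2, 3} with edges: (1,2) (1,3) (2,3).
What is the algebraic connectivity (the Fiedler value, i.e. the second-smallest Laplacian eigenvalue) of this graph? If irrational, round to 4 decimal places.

3

With the vertex order [1, 2, 3], the degrees are [2, 2, 2], giving D = diag(2, 2, 2) and L = D - A. The sorted Laplacian eigenvalues are [0, 3, 3]; the algebraic connectivity is the second entry, 3. By the matrix-tree theorem the graph has (1/3) * product of the nonzero eigenvalues = 3 spanning trees.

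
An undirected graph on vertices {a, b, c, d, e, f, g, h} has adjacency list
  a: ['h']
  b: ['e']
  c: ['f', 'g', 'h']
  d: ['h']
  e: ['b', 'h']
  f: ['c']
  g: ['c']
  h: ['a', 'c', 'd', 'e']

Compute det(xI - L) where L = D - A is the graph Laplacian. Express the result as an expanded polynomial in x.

x^8 - 14x^7 + 74x^6 - 190x^5 + 255x^4 - 180x^3 + 62x^2 - 8x

With the vertex order [a, b, c, d, e, f, g, h], the degrees are [1, 1, 3, 1, 2, 1, 1, 4], giving D = diag(1, 1, 3, 1, 2, 1, 1, 4) and L = D - A. Computing det(xI - L) by cofactor expansion (or equivalently via sum-over-permutations) gives x^8 - 14x^7 + 74x^6 - 190x^5 + 255x^4 - 180x^3 + 62x^2 - 8x. Since p(0) = det(-L) = 0, x divides p(x). By the matrix-tree theorem the graph has (1/8) * product of the nonzero eigenvalues = 1 spanning tree. The eigenvalues sum to 14, which equals trace(L) = 2|E|.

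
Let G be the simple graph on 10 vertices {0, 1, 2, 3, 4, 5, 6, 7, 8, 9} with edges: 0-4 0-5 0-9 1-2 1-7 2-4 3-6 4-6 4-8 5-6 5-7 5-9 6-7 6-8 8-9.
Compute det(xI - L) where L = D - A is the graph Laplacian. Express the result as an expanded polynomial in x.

Each diagonal entry of L is the vertex degree and each off-diagonal entry is -1 where an edge is present, 0 otherwise; in the order [0, 1, 2, 3, 4, 5, 6, 7, 8, 9] the diagonal is [3, 2, 2, 1, 4, 4, 5, 3, 3, 3]. Computing det(xI - L) by cofactor expansion (or equivalently via sum-over-permutations) gives x^10 - 30x^9 + 384x^8 - 2742x^7 + 11984x^6 - 33072x^5 + 57271x^4 - 59578x^3 + 33540x^2 - 7760x. The constant term is 0 because L is singular (the all-ones vector lies in its kernel). The eigenvalues sum to 30, which equals trace(L) = 2|E|. By the matrix-tree theorem the graph has (1/10) * product of the nonzero eigenvalues = 776 spanning trees.

x^10 - 30x^9 + 384x^8 - 2742x^7 + 11984x^6 - 33072x^5 + 57271x^4 - 59578x^3 + 33540x^2 - 7760x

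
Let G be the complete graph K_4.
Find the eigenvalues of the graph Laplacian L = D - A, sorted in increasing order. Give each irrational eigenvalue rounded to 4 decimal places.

[0, 4, 4, 4]

The graph has 4 vertices and degree multiset [3, 3, 3, 3]; D is the diagonal matrix of degrees and L = D - A. The multiplicity of 0 as a Laplacian eigenvalue equals the number of connected components. The single zero eigenvalue shows the graph is connected. The largest eigenvalue, 4, is at most the vertex count 4. By the matrix-tree theorem the graph has (1/4) * product of the nonzero eigenvalues = 16 spanning trees.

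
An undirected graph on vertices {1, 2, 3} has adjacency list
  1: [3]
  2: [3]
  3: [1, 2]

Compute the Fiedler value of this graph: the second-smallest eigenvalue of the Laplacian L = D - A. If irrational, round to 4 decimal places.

1

Reading degrees in the order [1, 2, 3] gives [1, 1, 2]; set D = diag(1, 1, 2) and form L = D - A. The smallest Laplacian eigenvalue is always 0. The next one, lambda_2 = 1, measures how hard the graph is to disconnect: larger values mean better connectivity. There is one zero in the spectrum, matching the 1 component.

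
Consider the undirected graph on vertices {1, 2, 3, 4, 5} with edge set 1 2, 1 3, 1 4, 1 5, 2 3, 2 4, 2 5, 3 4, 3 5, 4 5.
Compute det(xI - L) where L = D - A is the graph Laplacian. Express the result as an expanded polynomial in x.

x^5 - 20x^4 + 150x^3 - 500x^2 + 625x

Each diagonal entry of L is the vertex degree and each off-diagonal entry is -1 where an edge is present, 0 otherwise; in the order [1, 2, 3, 4, 5] the diagonal is [4, 4, 4, 4, 4]. Computing det(xI - L) by cofactor expansion (or equivalently via sum-over-permutations) gives x^5 - 20x^4 + 150x^3 - 500x^2 + 625x. Since p(0) = det(-L) = 0, x divides p(x).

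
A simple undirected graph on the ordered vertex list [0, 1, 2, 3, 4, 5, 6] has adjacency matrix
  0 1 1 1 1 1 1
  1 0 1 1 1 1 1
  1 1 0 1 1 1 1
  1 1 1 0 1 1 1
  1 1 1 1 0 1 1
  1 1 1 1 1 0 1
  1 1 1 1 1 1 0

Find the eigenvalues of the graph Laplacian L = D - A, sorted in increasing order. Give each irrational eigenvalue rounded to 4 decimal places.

[0, 7, 7, 7, 7, 7, 7]

With the vertex order [0, 1, 2, 3, 4, 5, 6], the degrees are [6, 6, 6, 6, 6, 6, 6], giving D = diag(6, 6, 6, 6, 6, 6, 6) and L = D - A. L is symmetric positive semidefinite, so every eigenvalue is real and nonnegative. The single zero eigenvalue shows the graph is connected. The largest eigenvalue, 7, is at most the vertex count 7.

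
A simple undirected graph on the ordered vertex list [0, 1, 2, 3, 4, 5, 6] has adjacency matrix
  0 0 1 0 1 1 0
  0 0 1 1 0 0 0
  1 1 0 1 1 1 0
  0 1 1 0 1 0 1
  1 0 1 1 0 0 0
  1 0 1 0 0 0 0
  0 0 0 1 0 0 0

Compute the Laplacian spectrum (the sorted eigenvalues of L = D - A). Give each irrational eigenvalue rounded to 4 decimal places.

[0, 0.7971, 1.6120, 2.4285, 3.9643, 5.1226, 6.0755]

With the vertex order [0, 1, 2, 3, 4, 5, 6], the degrees are [3, 2, 5, 4, 3, 2, 1], giving D = diag(3, 2, 5, 4, 3, 2, 1) and L = D - A. The multiplicity of 0 as a Laplacian eigenvalue equals the number of connected components. The single zero eigenvalue shows the graph is connected. There is one zero in the spectrum, matching the 1 component.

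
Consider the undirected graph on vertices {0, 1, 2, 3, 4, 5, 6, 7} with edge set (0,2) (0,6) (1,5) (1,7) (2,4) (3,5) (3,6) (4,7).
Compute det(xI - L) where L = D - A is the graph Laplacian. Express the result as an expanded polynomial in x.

x^8 - 16x^7 + 104x^6 - 352x^5 + 660x^4 - 672x^3 + 336x^2 - 64x

Reading degrees in the order [0, 1, 2, 3, 4, 5, 6, 7] gives [2, 2, 2, 2, 2, 2, 2, 2]; set D = diag(2, 2, 2, 2, 2, 2, 2, 2) and form L = D - A. Computing det(xI - L) by cofactor expansion (or equivalently via sum-over-permutations) gives x^8 - 16x^7 + 104x^6 - 352x^5 + 660x^4 - 672x^3 + 336x^2 - 64x. The constant term is 0 because L is singular (the all-ones vector lies in its kernel). The largest eigenvalue, 4, is at most the vertex count 8.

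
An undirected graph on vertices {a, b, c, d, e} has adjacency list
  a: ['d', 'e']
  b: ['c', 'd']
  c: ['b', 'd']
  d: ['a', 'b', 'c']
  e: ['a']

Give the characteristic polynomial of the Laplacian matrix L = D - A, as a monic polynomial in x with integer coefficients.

x^5 - 10x^4 + 34x^3 - 44x^2 + 15x

With the vertex order [a, b, c, d, e], the degrees are [2, 2, 2, 3, 1], giving D = diag(2, 2, 2, 3, 1) and L = D - A. Computing det(xI - L) by cofactor expansion (or equivalently via sum-over-permutations) gives x^5 - 10x^4 + 34x^3 - 44x^2 + 15x. The constant term is 0 because L is singular (the all-ones vector lies in its kernel).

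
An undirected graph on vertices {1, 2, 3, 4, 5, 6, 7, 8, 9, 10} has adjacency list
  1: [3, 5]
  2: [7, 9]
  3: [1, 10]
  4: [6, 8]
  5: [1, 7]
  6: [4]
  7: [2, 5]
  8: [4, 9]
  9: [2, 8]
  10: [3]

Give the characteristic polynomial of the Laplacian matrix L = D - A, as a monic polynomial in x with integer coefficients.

With the vertex order [1, 2, 3, 4, 5, 6, 7, 8, 9, 10], the degrees are [2, 2, 2, 2, 2, 1, 2, 2, 2, 1], giving D = diag(2, 2, 2, 2, 2, 1, 2, 2, 2, 1) and L = D - A. L has integer entries, so p(x) = det(xI - L) has integer coefficients. Expanding the determinant yields x^10 - 18x^9 + 136x^8 - 560x^7 + 1365x^6 - 2002x^5 + 1716x^4 - 792x^3 + 165x^2 - 10x. Since p(0) = det(-L) = 0, x divides p(x). The largest eigenvalue, 3.9021, is at most the vertex count 10. By the matrix-tree theorem the graph has (1/10) * product of the nonzero eigenvalues = 1 spanning tree.

x^10 - 18x^9 + 136x^8 - 560x^7 + 1365x^6 - 2002x^5 + 1716x^4 - 792x^3 + 165x^2 - 10x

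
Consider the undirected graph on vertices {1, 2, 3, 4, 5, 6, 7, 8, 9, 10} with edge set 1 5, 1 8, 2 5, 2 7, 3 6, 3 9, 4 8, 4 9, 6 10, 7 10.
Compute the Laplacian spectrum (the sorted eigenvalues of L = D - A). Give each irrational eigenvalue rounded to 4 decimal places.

With the vertex order [1, 2, 3, 4, 5, 6, 7, 8, 9, 10], the degrees are [2, 2, 2, 2, 2, 2, 2, 2, 2, 2], giving D = diag(2, 2, 2, 2, 2, 2, 2, 2, 2, 2) and L = D - A. L is symmetric positive semidefinite, so every eigenvalue is real and nonnegative. The single zero eigenvalue shows the graph is connected.

[0, 0.3820, 0.3820, 1.3820, 1.3820, 2.6180, 2.6180, 3.6180, 3.6180, 4]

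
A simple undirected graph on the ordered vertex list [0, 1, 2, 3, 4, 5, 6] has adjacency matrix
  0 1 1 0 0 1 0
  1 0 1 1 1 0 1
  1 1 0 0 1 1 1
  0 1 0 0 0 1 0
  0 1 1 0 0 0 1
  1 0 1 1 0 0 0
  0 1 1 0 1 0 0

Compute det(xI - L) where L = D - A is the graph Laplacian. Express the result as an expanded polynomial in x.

With the vertex order [0, 1, 2, 3, 4, 5, 6], the degrees are [3, 5, 5, 2, 3, 3, 3], giving D = diag(3, 5, 5, 2, 3, 3, 3) and L = D - A. L has integer entries, so p(x) = det(xI - L) has integer coefficients. Expanding the determinant yields x^7 - 24x^6 + 231x^5 - 1136x^4 + 2994x^3 - 3982x^2 + 2072x. The constant term is 0 because L is singular (the all-ones vector lies in its kernel). There is one zero in the spectrum, matching the 1 component.

x^7 - 24x^6 + 231x^5 - 1136x^4 + 2994x^3 - 3982x^2 + 2072x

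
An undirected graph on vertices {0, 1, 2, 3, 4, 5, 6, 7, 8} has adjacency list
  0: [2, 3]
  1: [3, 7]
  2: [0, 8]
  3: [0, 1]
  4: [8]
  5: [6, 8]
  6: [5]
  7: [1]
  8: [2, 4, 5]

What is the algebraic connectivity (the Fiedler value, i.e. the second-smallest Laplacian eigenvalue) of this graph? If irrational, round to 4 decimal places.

0.1404

Each diagonal entry of L is the vertex degree and each off-diagonal entry is -1 where an edge is present, 0 otherwise; in the order [0, 1, 2, 3, 4, 5, 6, 7, 8] the diagonal is [2, 2, 2, 2, 1, 2, 1, 1, 3]. The smallest Laplacian eigenvalue is always 0. The next one, lambda_2 = 0.1404, measures how hard the graph is to disconnect: larger values mean better connectivity.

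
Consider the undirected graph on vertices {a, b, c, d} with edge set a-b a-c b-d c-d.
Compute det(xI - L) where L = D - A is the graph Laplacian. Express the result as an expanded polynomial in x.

Reading degrees in the order [a, b, c, d] gives [2, 2, 2, 2]; set D = diag(2, 2, 2, 2) and form L = D - A. The eigenvalues of L are [0, 2, 2, 4]; the characteristic polynomial is the product of (x - lambda_i), which multiplies out to x^4 - 8x^3 + 20x^2 - 16x. The constant term is 0 because L is singular (the all-ones vector lies in its kernel). The largest eigenvalue, 4, is at most the vertex count 4.

x^4 - 8x^3 + 20x^2 - 16x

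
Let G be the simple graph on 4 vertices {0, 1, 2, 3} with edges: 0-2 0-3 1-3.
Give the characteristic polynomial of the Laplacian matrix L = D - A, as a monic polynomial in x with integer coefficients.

With the vertex order [0, 1, 2, 3], the degrees are [2, 1, 1, 2], giving D = diag(2, 1, 1, 2) and L = D - A. Computing det(xI - L) by cofactor expansion (or equivalently via sum-over-permutations) gives x^4 - 6x^3 + 10x^2 - 4x. The constant term is 0 because L is singular (the all-ones vector lies in its kernel). The eigenvalues sum to 6, which equals trace(L) = 2|E|.

x^4 - 6x^3 + 10x^2 - 4x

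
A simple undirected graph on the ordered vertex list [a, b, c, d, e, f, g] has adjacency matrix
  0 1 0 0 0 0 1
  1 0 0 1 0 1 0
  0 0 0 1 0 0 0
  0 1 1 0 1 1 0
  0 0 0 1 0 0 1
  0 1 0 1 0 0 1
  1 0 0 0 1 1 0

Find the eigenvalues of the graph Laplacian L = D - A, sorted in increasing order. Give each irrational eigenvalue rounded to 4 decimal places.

[0, 0.8244, 1.6573, 2.2375, 3.1048, 4.8120, 5.3640]

Each diagonal entry of L is the vertex degree and each off-diagonal entry is -1 where an edge is present, 0 otherwise; in the order [a, b, c, d, e, f, g] the diagonal is [2, 3, 1, 4, 2, 3, 3]. Diagonalising L (or applying a numerical eigensolver to the 7x7 matrix) gives the spectrum above. The single zero eigenvalue shows the graph is connected. By the matrix-tree theorem the graph has (1/7) * product of the nonzero eigenvalues = 35 spanning trees.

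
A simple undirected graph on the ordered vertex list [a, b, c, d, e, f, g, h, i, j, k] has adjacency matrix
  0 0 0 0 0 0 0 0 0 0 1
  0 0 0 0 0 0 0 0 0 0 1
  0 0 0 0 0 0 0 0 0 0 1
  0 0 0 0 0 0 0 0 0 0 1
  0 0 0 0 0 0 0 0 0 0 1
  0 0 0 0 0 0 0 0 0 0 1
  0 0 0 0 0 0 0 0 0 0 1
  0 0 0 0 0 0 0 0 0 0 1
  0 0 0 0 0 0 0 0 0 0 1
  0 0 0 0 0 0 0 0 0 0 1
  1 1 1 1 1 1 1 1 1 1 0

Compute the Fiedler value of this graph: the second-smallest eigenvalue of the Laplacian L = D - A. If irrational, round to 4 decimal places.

With the vertex order [a, b, c, d, e, f, g, h, i, j, k], the degrees are [1, 1, 1, 1, 1, 1, 1, 1, 1, 1, 10], giving D = diag(1, 1, 1, 1, 1, 1, 1, 1, 1, 1, 10) and L = D - A. Computing the eigenvalues of L and sorting gives [0, 1, 1, 1, 1, 1, 1, 1, 1, 1, 11]. The Fiedler value lambda_2 = 1 is strictly positive, so the graph is connected. The largest eigenvalue, 11, is at most the vertex count 11.

1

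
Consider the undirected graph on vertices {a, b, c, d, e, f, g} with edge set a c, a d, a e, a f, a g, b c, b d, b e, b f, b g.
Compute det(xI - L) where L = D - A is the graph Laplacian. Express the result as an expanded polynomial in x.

x^7 - 20x^6 + 155x^5 - 600x^4 + 1240x^3 - 1312x^2 + 560x

With the vertex order [a, b, c, d, e, f, g], the degrees are [5, 5, 2, 2, 2, 2, 2], giving D = diag(5, 5, 2, 2, 2, 2, 2) and L = D - A. The eigenvalues of L are [0, 2, 2, 2, 2, 5, 7]; the characteristic polynomial is the product of (x - lambda_i), which multiplies out to x^7 - 20x^6 + 155x^5 - 600x^4 + 1240x^3 - 1312x^2 + 560x. Since p(0) = det(-L) = 0, x divides p(x).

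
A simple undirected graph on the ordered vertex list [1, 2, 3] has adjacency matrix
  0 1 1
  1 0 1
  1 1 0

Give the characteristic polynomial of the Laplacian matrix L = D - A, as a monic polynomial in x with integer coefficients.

With the vertex order [1, 2, 3], the degrees are [2, 2, 2], giving D = diag(2, 2, 2) and L = D - A. Computing det(xI - L) by cofactor expansion (or equivalently via sum-over-permutations) gives x^3 - 6x^2 + 9x. The coefficient of x^2 equals -trace(L) = -6, matching the sum of degrees.

x^3 - 6x^2 + 9x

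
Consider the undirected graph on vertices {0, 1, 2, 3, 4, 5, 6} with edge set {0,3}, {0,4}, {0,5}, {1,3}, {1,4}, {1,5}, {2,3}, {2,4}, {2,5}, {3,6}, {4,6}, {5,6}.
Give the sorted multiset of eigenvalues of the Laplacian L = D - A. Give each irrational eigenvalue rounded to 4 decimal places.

With the vertex order [0, 1, 2, 3, 4, 5, 6], the degrees are [3, 3, 3, 4, 4, 4, 3], giving D = diag(3, 3, 3, 4, 4, 4, 3) and L = D - A. Diagonalising L (or applying a numerical eigensolver to the 7x7 matrix) gives the spectrum above. The single zero eigenvalue shows the graph is connected. The largest eigenvalue, 7, is at most the vertex count 7.

[0, 3, 3, 3, 4, 4, 7]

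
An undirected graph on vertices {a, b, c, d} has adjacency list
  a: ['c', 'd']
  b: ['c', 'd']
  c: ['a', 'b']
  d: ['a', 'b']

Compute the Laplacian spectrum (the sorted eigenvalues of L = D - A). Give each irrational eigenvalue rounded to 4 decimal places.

Each diagonal entry of L is the vertex degree and each off-diagonal entry is -1 where an edge is present, 0 otherwise; in the order [a, b, c, d] the diagonal is [2, 2, 2, 2]. Diagonalising L (or applying a numerical eigensolver to the 4x4 matrix) gives the spectrum above. The single zero eigenvalue shows the graph is connected. By the matrix-tree theorem the graph has (1/4) * product of the nonzero eigenvalues = 4 spanning trees. The eigenvalues sum to 8, which equals trace(L) = 2|E|.

[0, 2, 2, 4]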